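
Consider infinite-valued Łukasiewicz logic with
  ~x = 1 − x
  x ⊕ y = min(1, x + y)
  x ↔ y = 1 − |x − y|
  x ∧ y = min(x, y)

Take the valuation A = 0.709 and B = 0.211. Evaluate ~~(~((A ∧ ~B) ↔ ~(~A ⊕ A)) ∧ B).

0.211

~B = 1 − 0.211 = 0.789
A ∧ ~B = min(0.709, 0.789) = 0.709
~A = 1 − 0.709 = 0.291
~A ⊕ A = min(1, 0.291 + 0.709) = min(1, 1.000) = 1.000
~(~A ⊕ A) = 1 − 1.000 = 0.000
(A ∧ ~B) ↔ ~(~A ⊕ A) = 1 − |0.709 − 0.000| = 1 − 0.709 = 0.291
~((A ∧ ~B) ↔ ~(~A ⊕ A)) = 1 − 0.291 = 0.709
~((A ∧ ~B) ↔ ~(~A ⊕ A)) ∧ B = min(0.709, 0.211) = 0.211
~(~((A ∧ ~B) ↔ ~(~A ⊕ A)) ∧ B) = 1 − 0.211 = 0.789
~~(~((A ∧ ~B) ↔ ~(~A ⊕ A)) ∧ B) = 1 − 0.789 = 0.211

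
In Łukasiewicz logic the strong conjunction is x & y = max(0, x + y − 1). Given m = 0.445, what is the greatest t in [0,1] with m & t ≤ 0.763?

The residuum of the Łukasiewicz t-norm gives the supremum: min(1, 1 − 0.445 + 0.763).
1 − 0.445 + 0.763 = 1.318, so t = min(1, 1.318) = 1.000.
Check: 0.445 & 1.000 = max(0, 0.445) = 0.445 ≤ 0.763.

1.000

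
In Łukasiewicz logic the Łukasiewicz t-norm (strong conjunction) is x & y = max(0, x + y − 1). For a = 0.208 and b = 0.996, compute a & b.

a & b = max(0, 0.208 + 0.996 − 1) = max(0, 0.204) = 0.204
For comparison, the Gödel (minimum) t-norm min(x, y) would give 0.208.

0.204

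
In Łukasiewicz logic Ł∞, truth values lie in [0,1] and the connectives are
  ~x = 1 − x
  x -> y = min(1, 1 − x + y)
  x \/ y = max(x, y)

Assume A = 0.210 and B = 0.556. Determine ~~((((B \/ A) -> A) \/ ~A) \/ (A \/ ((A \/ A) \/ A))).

B \/ A = max(0.556, 0.210) = 0.556
(B \/ A) -> A = min(1, 1 − 0.556 + 0.210) = min(1, 0.654) = 0.654
~A = 1 − 0.210 = 0.790
((B \/ A) -> A) \/ ~A = max(0.654, 0.790) = 0.790
A \/ A = max(0.210, 0.210) = 0.210
(A \/ A) \/ A = max(0.210, 0.210) = 0.210
A \/ ((A \/ A) \/ A) = max(0.210, 0.210) = 0.210
(((B \/ A) -> A) \/ ~A) \/ (A \/ ((A \/ A) \/ A)) = max(0.790, 0.210) = 0.790
~((((B \/ A) -> A) \/ ~A) \/ (A \/ ((A \/ A) \/ A))) = 1 − 0.790 = 0.210
~~((((B \/ A) -> A) \/ ~A) \/ (A \/ ((A \/ A) \/ A))) = 1 − 0.210 = 0.790

0.790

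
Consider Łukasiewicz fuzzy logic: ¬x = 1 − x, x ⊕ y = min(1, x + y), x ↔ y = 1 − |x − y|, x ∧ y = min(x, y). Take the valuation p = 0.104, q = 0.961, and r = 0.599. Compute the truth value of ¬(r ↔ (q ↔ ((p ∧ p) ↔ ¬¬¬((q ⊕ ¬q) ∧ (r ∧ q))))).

0.143

p ∧ p = min(0.104, 0.104) = 0.104
¬q = 1 − 0.961 = 0.039
q ⊕ ¬q = min(1, 0.961 + 0.039) = min(1, 1.000) = 1.000
r ∧ q = min(0.599, 0.961) = 0.599
(q ⊕ ¬q) ∧ (r ∧ q) = min(1.000, 0.599) = 0.599
¬((q ⊕ ¬q) ∧ (r ∧ q)) = 1 − 0.599 = 0.401
¬¬((q ⊕ ¬q) ∧ (r ∧ q)) = 1 − 0.401 = 0.599
¬¬¬((q ⊕ ¬q) ∧ (r ∧ q)) = 1 − 0.599 = 0.401
(p ∧ p) ↔ ¬¬¬((q ⊕ ¬q) ∧ (r ∧ q)) = 1 − |0.104 − 0.401| = 1 − 0.297 = 0.703
q ↔ ((p ∧ p) ↔ ¬¬¬((q ⊕ ¬q) ∧ (r ∧ q))) = 1 − |0.961 − 0.703| = 1 − 0.258 = 0.742
r ↔ (q ↔ ((p ∧ p) ↔ ¬¬¬((q ⊕ ¬q) ∧ (r ∧ q)))) = 1 − |0.599 − 0.742| = 1 − 0.143 = 0.857
¬(r ↔ (q ↔ ((p ∧ p) ↔ ¬¬¬((q ⊕ ¬q) ∧ (r ∧ q))))) = 1 − 0.857 = 0.143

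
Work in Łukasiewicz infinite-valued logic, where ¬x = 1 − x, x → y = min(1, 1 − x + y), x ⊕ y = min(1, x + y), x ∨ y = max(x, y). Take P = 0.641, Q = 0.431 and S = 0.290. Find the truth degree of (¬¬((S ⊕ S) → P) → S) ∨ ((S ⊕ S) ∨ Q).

0.580

S ⊕ S = min(1, 0.290 + 0.290) = min(1, 0.580) = 0.580
(S ⊕ S) → P = min(1, 1 − 0.580 + 0.641) = min(1, 1.061) = 1.000
¬((S ⊕ S) → P) = 1 − 1.000 = 0.000
¬¬((S ⊕ S) → P) = 1 − 0.000 = 1.000
¬¬((S ⊕ S) → P) → S = min(1, 1 − 1.000 + 0.290) = min(1, 0.290) = 0.290
(S ⊕ S) ∨ Q = max(0.580, 0.431) = 0.580
(¬¬((S ⊕ S) → P) → S) ∨ ((S ⊕ S) ∨ Q) = max(0.290, 0.580) = 0.580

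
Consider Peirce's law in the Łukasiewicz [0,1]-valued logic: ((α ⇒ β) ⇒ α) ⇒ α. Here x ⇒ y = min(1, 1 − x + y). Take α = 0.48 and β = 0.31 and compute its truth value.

α ⇒ β = min(1, 1 − 0.48 + 0.31) = min(1, 0.83) = 0.83
(α ⇒ β) ⇒ α = min(1, 1 − 0.83 + 0.48) = min(1, 0.65) = 0.65
((α ⇒ β) ⇒ α) ⇒ α = min(1, 1 − 0.65 + 0.48) = min(1, 0.83) = 0.83
(The value 0.83 < 1 shows this instance is not satisfied; not a Ł∞-tautology in general.)

0.83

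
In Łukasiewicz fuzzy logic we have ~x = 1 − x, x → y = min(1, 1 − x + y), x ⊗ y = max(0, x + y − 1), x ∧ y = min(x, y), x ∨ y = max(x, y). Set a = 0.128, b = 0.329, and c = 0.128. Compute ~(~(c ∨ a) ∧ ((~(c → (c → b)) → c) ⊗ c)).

0.872

c ∨ a = max(0.128, 0.128) = 0.128
~(c ∨ a) = 1 − 0.128 = 0.872
c → b = min(1, 1 − 0.128 + 0.329) = min(1, 1.201) = 1.000
c → (c → b) = min(1, 1 − 0.128 + 1.000) = min(1, 1.872) = 1.000
~(c → (c → b)) = 1 − 1.000 = 0.000
~(c → (c → b)) → c = min(1, 1 − 0.000 + 0.128) = min(1, 1.128) = 1.000
(~(c → (c → b)) → c) ⊗ c = max(0, 1.000 + 0.128 − 1) = max(0, 0.128) = 0.128
~(c ∨ a) ∧ ((~(c → (c → b)) → c) ⊗ c) = min(0.872, 0.128) = 0.128
~(~(c ∨ a) ∧ ((~(c → (c → b)) → c) ⊗ c)) = 1 − 0.128 = 0.872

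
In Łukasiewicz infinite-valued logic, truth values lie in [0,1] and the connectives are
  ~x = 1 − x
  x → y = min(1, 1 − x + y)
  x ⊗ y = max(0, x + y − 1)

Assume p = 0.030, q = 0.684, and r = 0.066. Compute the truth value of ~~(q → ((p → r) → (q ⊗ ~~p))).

p → r = min(1, 1 − 0.030 + 0.066) = min(1, 1.036) = 1.000
~p = 1 − 0.030 = 0.970
~~p = 1 − 0.970 = 0.030
q ⊗ ~~p = max(0, 0.684 + 0.030 − 1) = max(0, -0.286) = 0.000
(p → r) → (q ⊗ ~~p) = min(1, 1 − 1.000 + 0.000) = min(1, 0.000) = 0.000
q → ((p → r) → (q ⊗ ~~p)) = min(1, 1 − 0.684 + 0.000) = min(1, 0.316) = 0.316
~(q → ((p → r) → (q ⊗ ~~p))) = 1 − 0.316 = 0.684
~~(q → ((p → r) → (q ⊗ ~~p))) = 1 − 0.684 = 0.316

0.316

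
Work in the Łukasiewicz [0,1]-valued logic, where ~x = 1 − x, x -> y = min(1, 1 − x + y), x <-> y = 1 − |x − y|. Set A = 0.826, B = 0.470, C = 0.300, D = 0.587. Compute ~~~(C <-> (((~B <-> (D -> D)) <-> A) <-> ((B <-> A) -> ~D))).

~B = 1 − 0.470 = 0.530
D -> D = min(1, 1 − 0.587 + 0.587) = min(1, 1.000) = 1.000
~B <-> (D -> D) = 1 − |0.530 − 1.000| = 1 − 0.470 = 0.530
(~B <-> (D -> D)) <-> A = 1 − |0.530 − 0.826| = 1 − 0.296 = 0.704
B <-> A = 1 − |0.470 − 0.826| = 1 − 0.356 = 0.644
~D = 1 − 0.587 = 0.413
(B <-> A) -> ~D = min(1, 1 − 0.644 + 0.413) = min(1, 0.769) = 0.769
((~B <-> (D -> D)) <-> A) <-> ((B <-> A) -> ~D) = 1 − |0.704 − 0.769| = 1 − 0.065 = 0.935
C <-> (((~B <-> (D -> D)) <-> A) <-> ((B <-> A) -> ~D)) = 1 − |0.300 − 0.935| = 1 − 0.635 = 0.365
~(C <-> (((~B <-> (D -> D)) <-> A) <-> ((B <-> A) -> ~D))) = 1 − 0.365 = 0.635
~~(C <-> (((~B <-> (D -> D)) <-> A) <-> ((B <-> A) -> ~D))) = 1 − 0.635 = 0.365
~~~(C <-> (((~B <-> (D -> D)) <-> A) <-> ((B <-> A) -> ~D))) = 1 − 0.365 = 0.635

0.635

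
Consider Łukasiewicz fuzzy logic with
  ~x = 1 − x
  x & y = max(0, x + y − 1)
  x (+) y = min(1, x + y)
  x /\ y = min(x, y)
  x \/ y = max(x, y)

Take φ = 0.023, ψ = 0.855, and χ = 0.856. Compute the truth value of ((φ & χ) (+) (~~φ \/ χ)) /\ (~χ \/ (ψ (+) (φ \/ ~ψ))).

0.856

φ & χ = max(0, 0.023 + 0.856 − 1) = max(0, -0.121) = 0.000
~φ = 1 − 0.023 = 0.977
~~φ = 1 − 0.977 = 0.023
~~φ \/ χ = max(0.023, 0.856) = 0.856
(φ & χ) (+) (~~φ \/ χ) = min(1, 0.000 + 0.856) = min(1, 0.856) = 0.856
~χ = 1 − 0.856 = 0.144
~ψ = 1 − 0.855 = 0.145
φ \/ ~ψ = max(0.023, 0.145) = 0.145
ψ (+) (φ \/ ~ψ) = min(1, 0.855 + 0.145) = min(1, 1.000) = 1.000
~χ \/ (ψ (+) (φ \/ ~ψ)) = max(0.144, 1.000) = 1.000
((φ & χ) (+) (~~φ \/ χ)) /\ (~χ \/ (ψ (+) (φ \/ ~ψ))) = min(0.856, 1.000) = 0.856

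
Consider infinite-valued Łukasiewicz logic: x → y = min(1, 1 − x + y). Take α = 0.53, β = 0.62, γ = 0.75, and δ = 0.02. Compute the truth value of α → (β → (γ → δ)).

γ → δ = min(1, 1 − 0.75 + 0.02) = min(1, 0.27) = 0.27
β → (γ → δ) = min(1, 1 − 0.62 + 0.27) = min(1, 0.65) = 0.65
α → (β → (γ → δ)) = min(1, 1 − 0.53 + 0.65) = min(1, 1.12) = 1.00

1.00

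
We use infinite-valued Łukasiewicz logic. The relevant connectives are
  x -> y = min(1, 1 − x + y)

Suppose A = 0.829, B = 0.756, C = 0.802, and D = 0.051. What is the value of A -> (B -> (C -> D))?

C -> D = min(1, 1 − 0.802 + 0.051) = min(1, 0.249) = 0.249
B -> (C -> D) = min(1, 1 − 0.756 + 0.249) = min(1, 0.493) = 0.493
A -> (B -> (C -> D)) = min(1, 1 − 0.829 + 0.493) = min(1, 0.664) = 0.664

0.664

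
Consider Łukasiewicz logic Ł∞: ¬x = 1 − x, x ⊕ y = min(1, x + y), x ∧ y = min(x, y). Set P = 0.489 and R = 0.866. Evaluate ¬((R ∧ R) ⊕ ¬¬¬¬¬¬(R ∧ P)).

R ∧ R = min(0.866, 0.866) = 0.866
R ∧ P = min(0.866, 0.489) = 0.489
¬(R ∧ P) = 1 − 0.489 = 0.511
¬¬(R ∧ P) = 1 − 0.511 = 0.489
¬¬¬(R ∧ P) = 1 − 0.489 = 0.511
¬¬¬¬(R ∧ P) = 1 − 0.511 = 0.489
¬¬¬¬¬(R ∧ P) = 1 − 0.489 = 0.511
¬¬¬¬¬¬(R ∧ P) = 1 − 0.511 = 0.489
(R ∧ R) ⊕ ¬¬¬¬¬¬(R ∧ P) = min(1, 0.866 + 0.489) = min(1, 1.355) = 1.000
¬((R ∧ R) ⊕ ¬¬¬¬¬¬(R ∧ P)) = 1 − 1.000 = 0.000

0.000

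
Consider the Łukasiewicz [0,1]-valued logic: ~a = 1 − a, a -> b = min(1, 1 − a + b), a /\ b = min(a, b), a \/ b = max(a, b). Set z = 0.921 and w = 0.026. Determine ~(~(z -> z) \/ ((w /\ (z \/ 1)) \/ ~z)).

z -> z = min(1, 1 − 0.921 + 0.921) = min(1, 1.000) = 1.000
~(z -> z) = 1 − 1.000 = 0.000
z \/ 1 = max(0.921, 1.000) = 1.000
w /\ (z \/ 1) = min(0.026, 1.000) = 0.026
~z = 1 − 0.921 = 0.079
(w /\ (z \/ 1)) \/ ~z = max(0.026, 0.079) = 0.079
~(z -> z) \/ ((w /\ (z \/ 1)) \/ ~z) = max(0.000, 0.079) = 0.079
~(~(z -> z) \/ ((w /\ (z \/ 1)) \/ ~z)) = 1 − 0.079 = 0.921

0.921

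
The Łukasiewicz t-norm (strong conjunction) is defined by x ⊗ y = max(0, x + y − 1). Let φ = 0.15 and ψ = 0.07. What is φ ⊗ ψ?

φ ⊗ ψ = max(0, 0.15 + 0.07 − 1) = max(0, -0.78) = 0.00
For comparison, the Gödel (minimum) t-norm min(x, y) would give 0.07.

0.00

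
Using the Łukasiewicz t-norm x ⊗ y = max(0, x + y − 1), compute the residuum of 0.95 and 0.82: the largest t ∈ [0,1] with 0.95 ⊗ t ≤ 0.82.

0.87

The residuum of the Łukasiewicz t-norm gives the supremum: min(1, 1 − 0.95 + 0.82).
1 − 0.95 + 0.82 = 0.87, so t = min(1, 0.87) = 0.87.
Check: 0.95 ⊗ 0.87 = max(0, 0.82) = 0.82 ≤ 0.82.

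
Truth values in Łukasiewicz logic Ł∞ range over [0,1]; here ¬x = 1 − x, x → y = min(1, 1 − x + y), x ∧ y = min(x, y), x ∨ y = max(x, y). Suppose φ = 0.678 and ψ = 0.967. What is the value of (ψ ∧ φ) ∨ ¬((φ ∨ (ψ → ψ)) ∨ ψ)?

0.678

ψ ∧ φ = min(0.967, 0.678) = 0.678
ψ → ψ = min(1, 1 − 0.967 + 0.967) = min(1, 1.000) = 1.000
φ ∨ (ψ → ψ) = max(0.678, 1.000) = 1.000
(φ ∨ (ψ → ψ)) ∨ ψ = max(1.000, 0.967) = 1.000
¬((φ ∨ (ψ → ψ)) ∨ ψ) = 1 − 1.000 = 0.000
(ψ ∧ φ) ∨ ¬((φ ∨ (ψ → ψ)) ∨ ψ) = max(0.678, 0.000) = 0.678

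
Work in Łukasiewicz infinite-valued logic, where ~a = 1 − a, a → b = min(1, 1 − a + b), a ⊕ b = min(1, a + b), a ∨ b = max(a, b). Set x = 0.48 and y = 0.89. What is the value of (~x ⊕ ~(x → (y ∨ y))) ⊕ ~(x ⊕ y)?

0.52

~x = 1 − 0.48 = 0.52
y ∨ y = max(0.89, 0.89) = 0.89
x → (y ∨ y) = min(1, 1 − 0.48 + 0.89) = min(1, 1.41) = 1.00
~(x → (y ∨ y)) = 1 − 1.00 = 0.00
~x ⊕ ~(x → (y ∨ y)) = min(1, 0.52 + 0.00) = min(1, 0.52) = 0.52
x ⊕ y = min(1, 0.48 + 0.89) = min(1, 1.37) = 1.00
~(x ⊕ y) = 1 − 1.00 = 0.00
(~x ⊕ ~(x → (y ∨ y))) ⊕ ~(x ⊕ y) = min(1, 0.52 + 0.00) = min(1, 0.52) = 0.52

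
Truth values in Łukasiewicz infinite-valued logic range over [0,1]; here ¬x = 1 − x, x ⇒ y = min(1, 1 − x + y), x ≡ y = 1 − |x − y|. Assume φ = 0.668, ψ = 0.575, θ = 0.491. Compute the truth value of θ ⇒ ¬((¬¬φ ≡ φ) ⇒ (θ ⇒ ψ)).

0.509

¬φ = 1 − 0.668 = 0.332
¬¬φ = 1 − 0.332 = 0.668
¬¬φ ≡ φ = 1 − |0.668 − 0.668| = 1 − 0.000 = 1.000
θ ⇒ ψ = min(1, 1 − 0.491 + 0.575) = min(1, 1.084) = 1.000
(¬¬φ ≡ φ) ⇒ (θ ⇒ ψ) = min(1, 1 − 1.000 + 1.000) = min(1, 1.000) = 1.000
¬((¬¬φ ≡ φ) ⇒ (θ ⇒ ψ)) = 1 − 1.000 = 0.000
θ ⇒ ¬((¬¬φ ≡ φ) ⇒ (θ ⇒ ψ)) = min(1, 1 − 0.491 + 0.000) = min(1, 0.509) = 0.509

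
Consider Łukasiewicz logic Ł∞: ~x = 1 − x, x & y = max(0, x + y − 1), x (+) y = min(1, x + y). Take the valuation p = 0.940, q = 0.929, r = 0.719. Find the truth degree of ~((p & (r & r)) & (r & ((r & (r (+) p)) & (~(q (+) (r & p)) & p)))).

r & r = max(0, 0.719 + 0.719 − 1) = max(0, 0.438) = 0.438
p & (r & r) = max(0, 0.940 + 0.438 − 1) = max(0, 0.378) = 0.378
r (+) p = min(1, 0.719 + 0.940) = min(1, 1.659) = 1.000
r & (r (+) p) = max(0, 0.719 + 1.000 − 1) = max(0, 0.719) = 0.719
r & p = max(0, 0.719 + 0.940 − 1) = max(0, 0.659) = 0.659
q (+) (r & p) = min(1, 0.929 + 0.659) = min(1, 1.588) = 1.000
~(q (+) (r & p)) = 1 − 1.000 = 0.000
~(q (+) (r & p)) & p = max(0, 0.000 + 0.940 − 1) = max(0, -0.060) = 0.000
(r & (r (+) p)) & (~(q (+) (r & p)) & p) = max(0, 0.719 + 0.000 − 1) = max(0, -0.281) = 0.000
r & ((r & (r (+) p)) & (~(q (+) (r & p)) & p)) = max(0, 0.719 + 0.000 − 1) = max(0, -0.281) = 0.000
(p & (r & r)) & (r & ((r & (r (+) p)) & (~(q (+) (r & p)) & p))) = max(0, 0.378 + 0.000 − 1) = max(0, -0.622) = 0.000
~((p & (r & r)) & (r & ((r & (r (+) p)) & (~(q (+) (r & p)) & p)))) = 1 − 0.000 = 1.000

1.000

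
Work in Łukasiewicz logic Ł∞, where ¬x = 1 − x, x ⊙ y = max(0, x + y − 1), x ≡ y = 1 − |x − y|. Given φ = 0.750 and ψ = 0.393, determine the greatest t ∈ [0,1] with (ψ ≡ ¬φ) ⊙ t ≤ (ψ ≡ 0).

¬φ = 1 − 0.750 = 0.250
ψ ≡ ¬φ = 1 − |0.393 − 0.250| = 1 − 0.143 = 0.857
So the left factor is ψ ≡ ¬φ = 0.857.
ψ ≡ 0 = 1 − |0.393 − 0.000| = 1 − 0.393 = 0.607
So the right-hand bound is ψ ≡ 0 = 0.607.
The residuum of the Łukasiewicz t-norm gives the supremum: min(1, 1 − 0.857 + 0.607).
1 − 0.857 + 0.607 = 0.750, so t = min(1, 0.750) = 0.750.
Check: 0.857 ⊙ 0.750 = max(0, 0.607) = 0.607 ≤ 0.607.

0.750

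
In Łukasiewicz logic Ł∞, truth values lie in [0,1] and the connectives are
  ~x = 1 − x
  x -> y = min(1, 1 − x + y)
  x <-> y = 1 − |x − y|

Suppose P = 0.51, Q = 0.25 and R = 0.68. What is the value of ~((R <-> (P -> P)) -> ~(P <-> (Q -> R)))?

P -> P = min(1, 1 − 0.51 + 0.51) = min(1, 1.00) = 1.00
R <-> (P -> P) = 1 − |0.68 − 1.00| = 1 − 0.32 = 0.68
Q -> R = min(1, 1 − 0.25 + 0.68) = min(1, 1.43) = 1.00
P <-> (Q -> R) = 1 − |0.51 − 1.00| = 1 − 0.49 = 0.51
~(P <-> (Q -> R)) = 1 − 0.51 = 0.49
(R <-> (P -> P)) -> ~(P <-> (Q -> R)) = min(1, 1 − 0.68 + 0.49) = min(1, 0.81) = 0.81
~((R <-> (P -> P)) -> ~(P <-> (Q -> R))) = 1 − 0.81 = 0.19

0.19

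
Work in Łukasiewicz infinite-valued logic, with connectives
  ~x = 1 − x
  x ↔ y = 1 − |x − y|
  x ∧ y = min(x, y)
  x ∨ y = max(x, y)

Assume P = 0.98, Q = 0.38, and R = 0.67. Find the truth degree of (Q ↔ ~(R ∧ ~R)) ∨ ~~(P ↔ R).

~R = 1 − 0.67 = 0.33
R ∧ ~R = min(0.67, 0.33) = 0.33
~(R ∧ ~R) = 1 − 0.33 = 0.67
Q ↔ ~(R ∧ ~R) = 1 − |0.38 − 0.67| = 1 − 0.29 = 0.71
P ↔ R = 1 − |0.98 − 0.67| = 1 − 0.31 = 0.69
~(P ↔ R) = 1 − 0.69 = 0.31
~~(P ↔ R) = 1 − 0.31 = 0.69
(Q ↔ ~(R ∧ ~R)) ∨ ~~(P ↔ R) = max(0.71, 0.69) = 0.71

0.71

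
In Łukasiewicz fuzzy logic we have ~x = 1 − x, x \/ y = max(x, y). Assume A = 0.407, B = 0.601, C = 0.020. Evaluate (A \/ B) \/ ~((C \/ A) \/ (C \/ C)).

A \/ B = max(0.407, 0.601) = 0.601
C \/ A = max(0.020, 0.407) = 0.407
C \/ C = max(0.020, 0.020) = 0.020
(C \/ A) \/ (C \/ C) = max(0.407, 0.020) = 0.407
~((C \/ A) \/ (C \/ C)) = 1 − 0.407 = 0.593
(A \/ B) \/ ~((C \/ A) \/ (C \/ C)) = max(0.601, 0.593) = 0.601

0.601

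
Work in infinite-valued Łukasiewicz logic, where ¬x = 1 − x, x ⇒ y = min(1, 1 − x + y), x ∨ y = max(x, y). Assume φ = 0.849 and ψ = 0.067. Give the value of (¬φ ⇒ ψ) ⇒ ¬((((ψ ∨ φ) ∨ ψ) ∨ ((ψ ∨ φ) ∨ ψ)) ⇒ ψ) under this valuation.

¬φ = 1 − 0.849 = 0.151
¬φ ⇒ ψ = min(1, 1 − 0.151 + 0.067) = min(1, 0.916) = 0.916
ψ ∨ φ = max(0.067, 0.849) = 0.849
(ψ ∨ φ) ∨ ψ = max(0.849, 0.067) = 0.849
((ψ ∨ φ) ∨ ψ) ∨ ((ψ ∨ φ) ∨ ψ) = max(0.849, 0.849) = 0.849
(((ψ ∨ φ) ∨ ψ) ∨ ((ψ ∨ φ) ∨ ψ)) ⇒ ψ = min(1, 1 − 0.849 + 0.067) = min(1, 0.218) = 0.218
¬((((ψ ∨ φ) ∨ ψ) ∨ ((ψ ∨ φ) ∨ ψ)) ⇒ ψ) = 1 − 0.218 = 0.782
(¬φ ⇒ ψ) ⇒ ¬((((ψ ∨ φ) ∨ ψ) ∨ ((ψ ∨ φ) ∨ ψ)) ⇒ ψ) = min(1, 1 − 0.916 + 0.782) = min(1, 0.866) = 0.866

0.866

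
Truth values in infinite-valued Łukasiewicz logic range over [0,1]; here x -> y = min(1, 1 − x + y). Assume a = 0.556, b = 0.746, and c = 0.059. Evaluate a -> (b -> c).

b -> c = min(1, 1 − 0.746 + 0.059) = min(1, 0.313) = 0.313
a -> (b -> c) = min(1, 1 − 0.556 + 0.313) = min(1, 0.757) = 0.757

0.757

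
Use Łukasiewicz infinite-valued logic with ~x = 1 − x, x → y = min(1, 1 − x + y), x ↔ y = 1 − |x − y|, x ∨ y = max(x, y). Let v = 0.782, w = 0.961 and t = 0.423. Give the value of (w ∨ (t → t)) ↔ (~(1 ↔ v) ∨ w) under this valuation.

0.961

t → t = min(1, 1 − 0.423 + 0.423) = min(1, 1.000) = 1.000
w ∨ (t → t) = max(0.961, 1.000) = 1.000
1 ↔ v = 1 − |1.000 − 0.782| = 1 − 0.218 = 0.782
~(1 ↔ v) = 1 − 0.782 = 0.218
~(1 ↔ v) ∨ w = max(0.218, 0.961) = 0.961
(w ∨ (t → t)) ↔ (~(1 ↔ v) ∨ w) = 1 − |1.000 − 0.961| = 1 − 0.039 = 0.961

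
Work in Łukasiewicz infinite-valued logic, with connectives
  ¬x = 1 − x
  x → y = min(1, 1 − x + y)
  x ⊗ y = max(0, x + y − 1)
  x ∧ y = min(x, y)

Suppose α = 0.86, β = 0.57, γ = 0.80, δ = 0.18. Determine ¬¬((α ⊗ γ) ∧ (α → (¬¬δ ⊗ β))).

0.14

α ⊗ γ = max(0, 0.86 + 0.80 − 1) = max(0, 0.66) = 0.66
¬δ = 1 − 0.18 = 0.82
¬¬δ = 1 − 0.82 = 0.18
¬¬δ ⊗ β = max(0, 0.18 + 0.57 − 1) = max(0, -0.25) = 0.00
α → (¬¬δ ⊗ β) = min(1, 1 − 0.86 + 0.00) = min(1, 0.14) = 0.14
(α ⊗ γ) ∧ (α → (¬¬δ ⊗ β)) = min(0.66, 0.14) = 0.14
¬((α ⊗ γ) ∧ (α → (¬¬δ ⊗ β))) = 1 − 0.14 = 0.86
¬¬((α ⊗ γ) ∧ (α → (¬¬δ ⊗ β))) = 1 − 0.86 = 0.14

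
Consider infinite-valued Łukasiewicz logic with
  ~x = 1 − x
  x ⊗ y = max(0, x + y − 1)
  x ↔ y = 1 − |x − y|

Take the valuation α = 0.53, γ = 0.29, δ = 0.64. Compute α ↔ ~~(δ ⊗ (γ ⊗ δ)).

γ ⊗ δ = max(0, 0.29 + 0.64 − 1) = max(0, -0.07) = 0.00
δ ⊗ (γ ⊗ δ) = max(0, 0.64 + 0.00 − 1) = max(0, -0.36) = 0.00
~(δ ⊗ (γ ⊗ δ)) = 1 − 0.00 = 1.00
~~(δ ⊗ (γ ⊗ δ)) = 1 − 1.00 = 0.00
α ↔ ~~(δ ⊗ (γ ⊗ δ)) = 1 − |0.53 − 0.00| = 1 − 0.53 = 0.47

0.47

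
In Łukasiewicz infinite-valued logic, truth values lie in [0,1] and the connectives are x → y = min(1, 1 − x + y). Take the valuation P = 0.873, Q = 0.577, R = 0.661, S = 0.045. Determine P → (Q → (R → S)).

0.934

R → S = min(1, 1 − 0.661 + 0.045) = min(1, 0.384) = 0.384
Q → (R → S) = min(1, 1 − 0.577 + 0.384) = min(1, 0.807) = 0.807
P → (Q → (R → S)) = min(1, 1 − 0.873 + 0.807) = min(1, 0.934) = 0.934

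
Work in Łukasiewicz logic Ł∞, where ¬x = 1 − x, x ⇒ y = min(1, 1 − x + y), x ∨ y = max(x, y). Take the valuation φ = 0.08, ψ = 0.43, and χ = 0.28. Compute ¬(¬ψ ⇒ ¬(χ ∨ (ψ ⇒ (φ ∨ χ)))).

0.42

¬ψ = 1 − 0.43 = 0.57
φ ∨ χ = max(0.08, 0.28) = 0.28
ψ ⇒ (φ ∨ χ) = min(1, 1 − 0.43 + 0.28) = min(1, 0.85) = 0.85
χ ∨ (ψ ⇒ (φ ∨ χ)) = max(0.28, 0.85) = 0.85
¬(χ ∨ (ψ ⇒ (φ ∨ χ))) = 1 − 0.85 = 0.15
¬ψ ⇒ ¬(χ ∨ (ψ ⇒ (φ ∨ χ))) = min(1, 1 − 0.57 + 0.15) = min(1, 0.58) = 0.58
¬(¬ψ ⇒ ¬(χ ∨ (ψ ⇒ (φ ∨ χ)))) = 1 − 0.58 = 0.42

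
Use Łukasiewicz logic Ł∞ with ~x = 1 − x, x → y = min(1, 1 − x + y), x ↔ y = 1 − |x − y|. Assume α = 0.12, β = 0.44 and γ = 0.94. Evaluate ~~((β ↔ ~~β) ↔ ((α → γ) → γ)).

~β = 1 − 0.44 = 0.56
~~β = 1 − 0.56 = 0.44
β ↔ ~~β = 1 − |0.44 − 0.44| = 1 − 0.00 = 1.00
α → γ = min(1, 1 − 0.12 + 0.94) = min(1, 1.82) = 1.00
(α → γ) → γ = min(1, 1 − 1.00 + 0.94) = min(1, 0.94) = 0.94
(β ↔ ~~β) ↔ ((α → γ) → γ) = 1 − |1.00 − 0.94| = 1 − 0.06 = 0.94
~((β ↔ ~~β) ↔ ((α → γ) → γ)) = 1 − 0.94 = 0.06
~~((β ↔ ~~β) ↔ ((α → γ) → γ)) = 1 − 0.06 = 0.94

0.94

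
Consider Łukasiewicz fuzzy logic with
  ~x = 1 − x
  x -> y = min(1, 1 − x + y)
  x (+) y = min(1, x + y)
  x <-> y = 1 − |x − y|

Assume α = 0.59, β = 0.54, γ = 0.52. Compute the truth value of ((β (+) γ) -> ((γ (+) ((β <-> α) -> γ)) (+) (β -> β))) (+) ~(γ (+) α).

β (+) γ = min(1, 0.54 + 0.52) = min(1, 1.06) = 1.00
β <-> α = 1 − |0.54 − 0.59| = 1 − 0.05 = 0.95
(β <-> α) -> γ = min(1, 1 − 0.95 + 0.52) = min(1, 0.57) = 0.57
γ (+) ((β <-> α) -> γ) = min(1, 0.52 + 0.57) = min(1, 1.09) = 1.00
β -> β = min(1, 1 − 0.54 + 0.54) = min(1, 1.00) = 1.00
(γ (+) ((β <-> α) -> γ)) (+) (β -> β) = min(1, 1.00 + 1.00) = min(1, 2.00) = 1.00
(β (+) γ) -> ((γ (+) ((β <-> α) -> γ)) (+) (β -> β)) = min(1, 1 − 1.00 + 1.00) = min(1, 1.00) = 1.00
γ (+) α = min(1, 0.52 + 0.59) = min(1, 1.11) = 1.00
~(γ (+) α) = 1 − 1.00 = 0.00
((β (+) γ) -> ((γ (+) ((β <-> α) -> γ)) (+) (β -> β))) (+) ~(γ (+) α) = min(1, 1.00 + 0.00) = min(1, 1.00) = 1.00

1.00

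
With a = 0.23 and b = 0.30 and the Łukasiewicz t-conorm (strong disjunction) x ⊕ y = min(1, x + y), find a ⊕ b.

0.53

a ⊕ b = min(1, 0.23 + 0.30) = min(1, 0.53) = 0.53
For comparison, the Gödel t-conorm max(x, y) would give 0.30.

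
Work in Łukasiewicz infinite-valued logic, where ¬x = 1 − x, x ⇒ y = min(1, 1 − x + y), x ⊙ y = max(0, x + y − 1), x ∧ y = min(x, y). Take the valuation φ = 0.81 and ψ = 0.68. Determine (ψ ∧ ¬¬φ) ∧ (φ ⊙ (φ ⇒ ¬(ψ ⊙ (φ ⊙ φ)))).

¬φ = 1 − 0.81 = 0.19
¬¬φ = 1 − 0.19 = 0.81
ψ ∧ ¬¬φ = min(0.68, 0.81) = 0.68
φ ⊙ φ = max(0, 0.81 + 0.81 − 1) = max(0, 0.62) = 0.62
ψ ⊙ (φ ⊙ φ) = max(0, 0.68 + 0.62 − 1) = max(0, 0.30) = 0.30
¬(ψ ⊙ (φ ⊙ φ)) = 1 − 0.30 = 0.70
φ ⇒ ¬(ψ ⊙ (φ ⊙ φ)) = min(1, 1 − 0.81 + 0.70) = min(1, 0.89) = 0.89
φ ⊙ (φ ⇒ ¬(ψ ⊙ (φ ⊙ φ))) = max(0, 0.81 + 0.89 − 1) = max(0, 0.70) = 0.70
(ψ ∧ ¬¬φ) ∧ (φ ⊙ (φ ⇒ ¬(ψ ⊙ (φ ⊙ φ)))) = min(0.68, 0.70) = 0.68

0.68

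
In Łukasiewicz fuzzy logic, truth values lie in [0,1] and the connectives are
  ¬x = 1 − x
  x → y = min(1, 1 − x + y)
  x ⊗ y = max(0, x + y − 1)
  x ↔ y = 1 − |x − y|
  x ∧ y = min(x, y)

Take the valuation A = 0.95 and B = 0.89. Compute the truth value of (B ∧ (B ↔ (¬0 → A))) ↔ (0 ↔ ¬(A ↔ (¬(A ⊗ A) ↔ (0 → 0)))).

¬0 = 1 − 0.00 = 1.00
¬0 → A = min(1, 1 − 1.00 + 0.95) = min(1, 0.95) = 0.95
B ↔ (¬0 → A) = 1 − |0.89 − 0.95| = 1 − 0.06 = 0.94
B ∧ (B ↔ (¬0 → A)) = min(0.89, 0.94) = 0.89
A ⊗ A = max(0, 0.95 + 0.95 − 1) = max(0, 0.90) = 0.90
¬(A ⊗ A) = 1 − 0.90 = 0.10
0 → 0 = min(1, 1 − 0.00 + 0.00) = min(1, 1.00) = 1.00
¬(A ⊗ A) ↔ (0 → 0) = 1 − |0.10 − 1.00| = 1 − 0.90 = 0.10
A ↔ (¬(A ⊗ A) ↔ (0 → 0)) = 1 − |0.95 − 0.10| = 1 − 0.85 = 0.15
¬(A ↔ (¬(A ⊗ A) ↔ (0 → 0))) = 1 − 0.15 = 0.85
0 ↔ ¬(A ↔ (¬(A ⊗ A) ↔ (0 → 0))) = 1 − |0.00 − 0.85| = 1 − 0.85 = 0.15
(B ∧ (B ↔ (¬0 → A))) ↔ (0 ↔ ¬(A ↔ (¬(A ⊗ A) ↔ (0 → 0)))) = 1 − |0.89 − 0.15| = 1 − 0.74 = 0.26

0.26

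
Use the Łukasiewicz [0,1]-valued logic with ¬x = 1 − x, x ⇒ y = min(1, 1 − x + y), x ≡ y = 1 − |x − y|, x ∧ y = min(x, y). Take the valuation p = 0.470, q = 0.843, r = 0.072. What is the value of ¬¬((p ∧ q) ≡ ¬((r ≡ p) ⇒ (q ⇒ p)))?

0.530

p ∧ q = min(0.470, 0.843) = 0.470
r ≡ p = 1 − |0.072 − 0.470| = 1 − 0.398 = 0.602
q ⇒ p = min(1, 1 − 0.843 + 0.470) = min(1, 0.627) = 0.627
(r ≡ p) ⇒ (q ⇒ p) = min(1, 1 − 0.602 + 0.627) = min(1, 1.025) = 1.000
¬((r ≡ p) ⇒ (q ⇒ p)) = 1 − 1.000 = 0.000
(p ∧ q) ≡ ¬((r ≡ p) ⇒ (q ⇒ p)) = 1 − |0.470 − 0.000| = 1 − 0.470 = 0.530
¬((p ∧ q) ≡ ¬((r ≡ p) ⇒ (q ⇒ p))) = 1 − 0.530 = 0.470
¬¬((p ∧ q) ≡ ¬((r ≡ p) ⇒ (q ⇒ p))) = 1 − 0.470 = 0.530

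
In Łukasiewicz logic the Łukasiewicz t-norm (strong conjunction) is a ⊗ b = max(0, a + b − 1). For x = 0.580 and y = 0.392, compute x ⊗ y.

0.000

x ⊗ y = max(0, 0.580 + 0.392 − 1) = max(0, -0.028) = 0.000
For comparison, the Gödel (minimum) t-norm min(a, b) would give 0.392.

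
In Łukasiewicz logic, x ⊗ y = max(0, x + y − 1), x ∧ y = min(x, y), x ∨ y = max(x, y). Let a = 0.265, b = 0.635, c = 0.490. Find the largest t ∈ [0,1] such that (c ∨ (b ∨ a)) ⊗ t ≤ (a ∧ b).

b ∨ a = max(0.635, 0.265) = 0.635
c ∨ (b ∨ a) = max(0.490, 0.635) = 0.635
So the left factor is c ∨ (b ∨ a) = 0.635.
a ∧ b = min(0.265, 0.635) = 0.265
So the right-hand bound is a ∧ b = 0.265.
The residuum of the Łukasiewicz t-norm gives the supremum: min(1, 1 − 0.635 + 0.265).
1 − 0.635 + 0.265 = 0.630, so t = min(1, 0.630) = 0.630.
Check: 0.635 ⊗ 0.630 = max(0, 0.265) = 0.265 ≤ 0.265.

0.630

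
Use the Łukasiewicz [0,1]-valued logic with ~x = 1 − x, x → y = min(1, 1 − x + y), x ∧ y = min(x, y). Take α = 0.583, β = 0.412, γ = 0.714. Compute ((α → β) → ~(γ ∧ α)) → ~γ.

0.698

α → β = min(1, 1 − 0.583 + 0.412) = min(1, 0.829) = 0.829
γ ∧ α = min(0.714, 0.583) = 0.583
~(γ ∧ α) = 1 − 0.583 = 0.417
(α → β) → ~(γ ∧ α) = min(1, 1 − 0.829 + 0.417) = min(1, 0.588) = 0.588
~γ = 1 − 0.714 = 0.286
((α → β) → ~(γ ∧ α)) → ~γ = min(1, 1 − 0.588 + 0.286) = min(1, 0.698) = 0.698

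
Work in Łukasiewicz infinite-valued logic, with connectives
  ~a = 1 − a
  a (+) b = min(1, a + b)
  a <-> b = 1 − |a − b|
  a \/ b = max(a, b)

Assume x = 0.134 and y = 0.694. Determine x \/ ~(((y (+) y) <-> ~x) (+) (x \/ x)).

y (+) y = min(1, 0.694 + 0.694) = min(1, 1.388) = 1.000
~x = 1 − 0.134 = 0.866
(y (+) y) <-> ~x = 1 − |1.000 − 0.866| = 1 − 0.134 = 0.866
x \/ x = max(0.134, 0.134) = 0.134
((y (+) y) <-> ~x) (+) (x \/ x) = min(1, 0.866 + 0.134) = min(1, 1.000) = 1.000
~(((y (+) y) <-> ~x) (+) (x \/ x)) = 1 − 1.000 = 0.000
x \/ ~(((y (+) y) <-> ~x) (+) (x \/ x)) = max(0.134, 0.000) = 0.134

0.134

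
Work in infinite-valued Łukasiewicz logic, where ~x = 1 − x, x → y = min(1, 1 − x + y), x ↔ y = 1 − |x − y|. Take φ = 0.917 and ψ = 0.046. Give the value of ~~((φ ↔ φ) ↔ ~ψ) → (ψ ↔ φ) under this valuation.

0.175

φ ↔ φ = 1 − |0.917 − 0.917| = 1 − 0.000 = 1.000
~ψ = 1 − 0.046 = 0.954
(φ ↔ φ) ↔ ~ψ = 1 − |1.000 − 0.954| = 1 − 0.046 = 0.954
~((φ ↔ φ) ↔ ~ψ) = 1 − 0.954 = 0.046
~~((φ ↔ φ) ↔ ~ψ) = 1 − 0.046 = 0.954
ψ ↔ φ = 1 − |0.046 − 0.917| = 1 − 0.871 = 0.129
~~((φ ↔ φ) ↔ ~ψ) → (ψ ↔ φ) = min(1, 1 − 0.954 + 0.129) = min(1, 0.175) = 0.175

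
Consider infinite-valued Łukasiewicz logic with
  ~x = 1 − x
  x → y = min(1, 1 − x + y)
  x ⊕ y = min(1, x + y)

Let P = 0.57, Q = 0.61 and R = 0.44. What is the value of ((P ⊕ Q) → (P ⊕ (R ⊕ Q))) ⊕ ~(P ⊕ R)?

P ⊕ Q = min(1, 0.57 + 0.61) = min(1, 1.18) = 1.00
R ⊕ Q = min(1, 0.44 + 0.61) = min(1, 1.05) = 1.00
P ⊕ (R ⊕ Q) = min(1, 0.57 + 1.00) = min(1, 1.57) = 1.00
(P ⊕ Q) → (P ⊕ (R ⊕ Q)) = min(1, 1 − 1.00 + 1.00) = min(1, 1.00) = 1.00
P ⊕ R = min(1, 0.57 + 0.44) = min(1, 1.01) = 1.00
~(P ⊕ R) = 1 − 1.00 = 0.00
((P ⊕ Q) → (P ⊕ (R ⊕ Q))) ⊕ ~(P ⊕ R) = min(1, 1.00 + 0.00) = min(1, 1.00) = 1.00

1.00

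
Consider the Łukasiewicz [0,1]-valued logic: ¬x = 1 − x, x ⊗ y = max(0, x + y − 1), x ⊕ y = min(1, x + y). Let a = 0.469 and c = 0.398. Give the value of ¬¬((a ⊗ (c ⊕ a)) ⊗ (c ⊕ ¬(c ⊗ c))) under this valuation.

0.336

c ⊕ a = min(1, 0.398 + 0.469) = min(1, 0.867) = 0.867
a ⊗ (c ⊕ a) = max(0, 0.469 + 0.867 − 1) = max(0, 0.336) = 0.336
c ⊗ c = max(0, 0.398 + 0.398 − 1) = max(0, -0.204) = 0.000
¬(c ⊗ c) = 1 − 0.000 = 1.000
c ⊕ ¬(c ⊗ c) = min(1, 0.398 + 1.000) = min(1, 1.398) = 1.000
(a ⊗ (c ⊕ a)) ⊗ (c ⊕ ¬(c ⊗ c)) = max(0, 0.336 + 1.000 − 1) = max(0, 0.336) = 0.336
¬((a ⊗ (c ⊕ a)) ⊗ (c ⊕ ¬(c ⊗ c))) = 1 − 0.336 = 0.664
¬¬((a ⊗ (c ⊕ a)) ⊗ (c ⊕ ¬(c ⊗ c))) = 1 − 0.664 = 0.336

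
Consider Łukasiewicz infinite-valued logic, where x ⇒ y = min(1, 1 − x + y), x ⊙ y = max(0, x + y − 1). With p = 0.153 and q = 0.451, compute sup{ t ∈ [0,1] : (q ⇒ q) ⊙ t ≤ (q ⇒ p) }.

0.702

q ⇒ q = min(1, 1 − 0.451 + 0.451) = min(1, 1.000) = 1.000
So the left factor is q ⇒ q = 1.000.
q ⇒ p = min(1, 1 − 0.451 + 0.153) = min(1, 0.702) = 0.702
So the right-hand bound is q ⇒ p = 0.702.
The residuum of the Łukasiewicz t-norm gives the supremum: min(1, 1 − 1.000 + 0.702).
1 − 1.000 + 0.702 = 0.702, so t = min(1, 0.702) = 0.702.
Check: 1.000 ⊙ 0.702 = max(0, 0.702) = 0.702 ≤ 0.702.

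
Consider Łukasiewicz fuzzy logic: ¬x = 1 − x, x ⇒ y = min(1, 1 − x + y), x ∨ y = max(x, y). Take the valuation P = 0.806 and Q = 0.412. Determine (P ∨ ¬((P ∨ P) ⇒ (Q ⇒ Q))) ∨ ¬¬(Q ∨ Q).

0.806

P ∨ P = max(0.806, 0.806) = 0.806
Q ⇒ Q = min(1, 1 − 0.412 + 0.412) = min(1, 1.000) = 1.000
(P ∨ P) ⇒ (Q ⇒ Q) = min(1, 1 − 0.806 + 1.000) = min(1, 1.194) = 1.000
¬((P ∨ P) ⇒ (Q ⇒ Q)) = 1 − 1.000 = 0.000
P ∨ ¬((P ∨ P) ⇒ (Q ⇒ Q)) = max(0.806, 0.000) = 0.806
Q ∨ Q = max(0.412, 0.412) = 0.412
¬(Q ∨ Q) = 1 − 0.412 = 0.588
¬¬(Q ∨ Q) = 1 − 0.588 = 0.412
(P ∨ ¬((P ∨ P) ⇒ (Q ⇒ Q))) ∨ ¬¬(Q ∨ Q) = max(0.806, 0.412) = 0.806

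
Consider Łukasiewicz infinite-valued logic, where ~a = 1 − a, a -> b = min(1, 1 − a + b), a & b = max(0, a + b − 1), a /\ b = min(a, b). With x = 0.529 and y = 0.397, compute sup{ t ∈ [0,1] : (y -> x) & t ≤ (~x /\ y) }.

0.397

y -> x = min(1, 1 − 0.397 + 0.529) = min(1, 1.132) = 1.000
So the left factor is y -> x = 1.000.
~x = 1 − 0.529 = 0.471
~x /\ y = min(0.471, 0.397) = 0.397
So the right-hand bound is ~x /\ y = 0.397.
The residuum of the Łukasiewicz t-norm gives the supremum: min(1, 1 − 1.000 + 0.397).
1 − 1.000 + 0.397 = 0.397, so t = min(1, 0.397) = 0.397.
Check: 1.000 & 0.397 = max(0, 0.397) = 0.397 ≤ 0.397.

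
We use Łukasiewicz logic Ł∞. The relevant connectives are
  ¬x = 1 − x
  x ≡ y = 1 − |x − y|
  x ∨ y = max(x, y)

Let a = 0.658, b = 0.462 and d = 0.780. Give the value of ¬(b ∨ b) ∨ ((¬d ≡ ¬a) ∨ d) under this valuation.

0.878

b ∨ b = max(0.462, 0.462) = 0.462
¬(b ∨ b) = 1 − 0.462 = 0.538
¬d = 1 − 0.780 = 0.220
¬a = 1 − 0.658 = 0.342
¬d ≡ ¬a = 1 − |0.220 − 0.342| = 1 − 0.122 = 0.878
(¬d ≡ ¬a) ∨ d = max(0.878, 0.780) = 0.878
¬(b ∨ b) ∨ ((¬d ≡ ¬a) ∨ d) = max(0.538, 0.878) = 0.878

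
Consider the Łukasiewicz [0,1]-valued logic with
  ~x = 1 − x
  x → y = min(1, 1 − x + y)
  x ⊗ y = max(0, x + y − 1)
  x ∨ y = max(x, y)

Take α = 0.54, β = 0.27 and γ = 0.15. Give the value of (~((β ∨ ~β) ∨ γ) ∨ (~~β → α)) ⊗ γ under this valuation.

0.15

~β = 1 − 0.27 = 0.73
β ∨ ~β = max(0.27, 0.73) = 0.73
(β ∨ ~β) ∨ γ = max(0.73, 0.15) = 0.73
~((β ∨ ~β) ∨ γ) = 1 − 0.73 = 0.27
~~β = 1 − 0.73 = 0.27
~~β → α = min(1, 1 − 0.27 + 0.54) = min(1, 1.27) = 1.00
~((β ∨ ~β) ∨ γ) ∨ (~~β → α) = max(0.27, 1.00) = 1.00
(~((β ∨ ~β) ∨ γ) ∨ (~~β → α)) ⊗ γ = max(0, 1.00 + 0.15 − 1) = max(0, 0.15) = 0.15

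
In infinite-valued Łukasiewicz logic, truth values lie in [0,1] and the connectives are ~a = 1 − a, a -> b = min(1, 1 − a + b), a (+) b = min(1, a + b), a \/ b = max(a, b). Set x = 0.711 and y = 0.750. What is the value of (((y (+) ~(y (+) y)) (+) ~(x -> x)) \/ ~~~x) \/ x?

y (+) y = min(1, 0.750 + 0.750) = min(1, 1.500) = 1.000
~(y (+) y) = 1 − 1.000 = 0.000
y (+) ~(y (+) y) = min(1, 0.750 + 0.000) = min(1, 0.750) = 0.750
x -> x = min(1, 1 − 0.711 + 0.711) = min(1, 1.000) = 1.000
~(x -> x) = 1 − 1.000 = 0.000
(y (+) ~(y (+) y)) (+) ~(x -> x) = min(1, 0.750 + 0.000) = min(1, 0.750) = 0.750
~x = 1 − 0.711 = 0.289
~~x = 1 − 0.289 = 0.711
~~~x = 1 − 0.711 = 0.289
((y (+) ~(y (+) y)) (+) ~(x -> x)) \/ ~~~x = max(0.750, 0.289) = 0.750
(((y (+) ~(y (+) y)) (+) ~(x -> x)) \/ ~~~x) \/ x = max(0.750, 0.711) = 0.750

0.750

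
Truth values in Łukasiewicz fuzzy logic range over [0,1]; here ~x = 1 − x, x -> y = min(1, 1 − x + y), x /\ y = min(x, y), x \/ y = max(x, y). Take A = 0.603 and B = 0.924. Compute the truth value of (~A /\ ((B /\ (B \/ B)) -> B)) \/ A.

0.603

~A = 1 − 0.603 = 0.397
B \/ B = max(0.924, 0.924) = 0.924
B /\ (B \/ B) = min(0.924, 0.924) = 0.924
(B /\ (B \/ B)) -> B = min(1, 1 − 0.924 + 0.924) = min(1, 1.000) = 1.000
~A /\ ((B /\ (B \/ B)) -> B) = min(0.397, 1.000) = 0.397
(~A /\ ((B /\ (B \/ B)) -> B)) \/ A = max(0.397, 0.603) = 0.603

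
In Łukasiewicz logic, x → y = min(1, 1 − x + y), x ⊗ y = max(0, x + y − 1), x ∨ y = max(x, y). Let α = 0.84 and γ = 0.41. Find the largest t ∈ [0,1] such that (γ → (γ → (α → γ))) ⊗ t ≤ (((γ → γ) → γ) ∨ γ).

0.41

α → γ = min(1, 1 − 0.84 + 0.41) = min(1, 0.57) = 0.57
γ → (α → γ) = min(1, 1 − 0.41 + 0.57) = min(1, 1.16) = 1.00
γ → (γ → (α → γ)) = min(1, 1 − 0.41 + 1.00) = min(1, 1.59) = 1.00
So the left factor is γ → (γ → (α → γ)) = 1.00.
γ → γ = min(1, 1 − 0.41 + 0.41) = min(1, 1.00) = 1.00
(γ → γ) → γ = min(1, 1 − 1.00 + 0.41) = min(1, 0.41) = 0.41
((γ → γ) → γ) ∨ γ = max(0.41, 0.41) = 0.41
So the right-hand bound is ((γ → γ) → γ) ∨ γ = 0.41.
The residuum of the Łukasiewicz t-norm gives the supremum: min(1, 1 − 1.00 + 0.41).
1 − 1.00 + 0.41 = 0.41, so t = min(1, 0.41) = 0.41.
Check: 1.00 ⊗ 0.41 = max(0, 0.41) = 0.41 ≤ 0.41.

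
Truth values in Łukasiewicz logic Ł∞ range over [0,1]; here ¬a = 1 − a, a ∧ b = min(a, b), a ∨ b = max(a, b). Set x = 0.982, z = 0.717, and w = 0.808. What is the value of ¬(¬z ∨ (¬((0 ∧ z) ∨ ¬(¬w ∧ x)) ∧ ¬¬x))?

¬z = 1 − 0.717 = 0.283
0 ∧ z = min(0.000, 0.717) = 0.000
¬w = 1 − 0.808 = 0.192
¬w ∧ x = min(0.192, 0.982) = 0.192
¬(¬w ∧ x) = 1 − 0.192 = 0.808
(0 ∧ z) ∨ ¬(¬w ∧ x) = max(0.000, 0.808) = 0.808
¬((0 ∧ z) ∨ ¬(¬w ∧ x)) = 1 − 0.808 = 0.192
¬x = 1 − 0.982 = 0.018
¬¬x = 1 − 0.018 = 0.982
¬((0 ∧ z) ∨ ¬(¬w ∧ x)) ∧ ¬¬x = min(0.192, 0.982) = 0.192
¬z ∨ (¬((0 ∧ z) ∨ ¬(¬w ∧ x)) ∧ ¬¬x) = max(0.283, 0.192) = 0.283
¬(¬z ∨ (¬((0 ∧ z) ∨ ¬(¬w ∧ x)) ∧ ¬¬x)) = 1 − 0.283 = 0.717

0.717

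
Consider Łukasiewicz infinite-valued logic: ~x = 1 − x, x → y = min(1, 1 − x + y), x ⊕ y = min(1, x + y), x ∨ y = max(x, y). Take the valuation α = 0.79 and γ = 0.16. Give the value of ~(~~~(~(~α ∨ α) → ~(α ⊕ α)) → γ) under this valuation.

~α = 1 − 0.79 = 0.21
~α ∨ α = max(0.21, 0.79) = 0.79
~(~α ∨ α) = 1 − 0.79 = 0.21
α ⊕ α = min(1, 0.79 + 0.79) = min(1, 1.58) = 1.00
~(α ⊕ α) = 1 − 1.00 = 0.00
~(~α ∨ α) → ~(α ⊕ α) = min(1, 1 − 0.21 + 0.00) = min(1, 0.79) = 0.79
~(~(~α ∨ α) → ~(α ⊕ α)) = 1 − 0.79 = 0.21
~~(~(~α ∨ α) → ~(α ⊕ α)) = 1 − 0.21 = 0.79
~~~(~(~α ∨ α) → ~(α ⊕ α)) = 1 − 0.79 = 0.21
~~~(~(~α ∨ α) → ~(α ⊕ α)) → γ = min(1, 1 − 0.21 + 0.16) = min(1, 0.95) = 0.95
~(~~~(~(~α ∨ α) → ~(α ⊕ α)) → γ) = 1 − 0.95 = 0.05

0.05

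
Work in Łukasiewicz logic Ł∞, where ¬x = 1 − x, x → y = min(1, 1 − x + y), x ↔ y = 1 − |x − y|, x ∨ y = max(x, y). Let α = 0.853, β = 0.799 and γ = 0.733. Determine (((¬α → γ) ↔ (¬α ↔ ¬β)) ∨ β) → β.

0.853

¬α = 1 − 0.853 = 0.147
¬α → γ = min(1, 1 − 0.147 + 0.733) = min(1, 1.586) = 1.000
¬β = 1 − 0.799 = 0.201
¬α ↔ ¬β = 1 − |0.147 − 0.201| = 1 − 0.054 = 0.946
(¬α → γ) ↔ (¬α ↔ ¬β) = 1 − |1.000 − 0.946| = 1 − 0.054 = 0.946
((¬α → γ) ↔ (¬α ↔ ¬β)) ∨ β = max(0.946, 0.799) = 0.946
(((¬α → γ) ↔ (¬α ↔ ¬β)) ∨ β) → β = min(1, 1 − 0.946 + 0.799) = min(1, 0.853) = 0.853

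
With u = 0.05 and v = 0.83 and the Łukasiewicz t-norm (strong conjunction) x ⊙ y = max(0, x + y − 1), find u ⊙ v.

u ⊙ v = max(0, 0.05 + 0.83 − 1) = max(0, -0.12) = 0.00
For comparison, the Gödel (minimum) t-norm min(x, y) would give 0.05.

0.00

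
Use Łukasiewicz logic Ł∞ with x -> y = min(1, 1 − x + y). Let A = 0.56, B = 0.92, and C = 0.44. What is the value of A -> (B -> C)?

B -> C = min(1, 1 − 0.92 + 0.44) = min(1, 0.52) = 0.52
A -> (B -> C) = min(1, 1 − 0.56 + 0.52) = min(1, 0.96) = 0.96

0.96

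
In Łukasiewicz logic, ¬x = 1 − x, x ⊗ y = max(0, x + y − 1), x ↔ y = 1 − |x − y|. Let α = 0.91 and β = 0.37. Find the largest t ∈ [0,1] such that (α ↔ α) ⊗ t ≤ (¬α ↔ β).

0.72

α ↔ α = 1 − |0.91 − 0.91| = 1 − 0.00 = 1.00
So the left factor is α ↔ α = 1.00.
¬α = 1 − 0.91 = 0.09
¬α ↔ β = 1 − |0.09 − 0.37| = 1 − 0.28 = 0.72
So the right-hand bound is ¬α ↔ β = 0.72.
The residuum of the Łukasiewicz t-norm gives the supremum: min(1, 1 − 1.00 + 0.72).
1 − 1.00 + 0.72 = 0.72, so t = min(1, 0.72) = 0.72.
Check: 1.00 ⊗ 0.72 = max(0, 0.72) = 0.72 ≤ 0.72.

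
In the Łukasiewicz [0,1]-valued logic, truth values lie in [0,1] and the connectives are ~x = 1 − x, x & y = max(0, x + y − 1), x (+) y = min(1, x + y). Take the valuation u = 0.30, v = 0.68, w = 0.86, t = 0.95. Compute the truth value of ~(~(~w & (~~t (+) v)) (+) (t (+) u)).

0.00

~w = 1 − 0.86 = 0.14
~t = 1 − 0.95 = 0.05
~~t = 1 − 0.05 = 0.95
~~t (+) v = min(1, 0.95 + 0.68) = min(1, 1.63) = 1.00
~w & (~~t (+) v) = max(0, 0.14 + 1.00 − 1) = max(0, 0.14) = 0.14
~(~w & (~~t (+) v)) = 1 − 0.14 = 0.86
t (+) u = min(1, 0.95 + 0.30) = min(1, 1.25) = 1.00
~(~w & (~~t (+) v)) (+) (t (+) u) = min(1, 0.86 + 1.00) = min(1, 1.86) = 1.00
~(~(~w & (~~t (+) v)) (+) (t (+) u)) = 1 − 1.00 = 0.00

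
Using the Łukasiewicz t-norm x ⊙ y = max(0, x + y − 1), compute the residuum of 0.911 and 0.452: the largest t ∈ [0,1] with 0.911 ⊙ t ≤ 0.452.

The residuum of the Łukasiewicz t-norm gives the supremum: min(1, 1 − 0.911 + 0.452).
1 − 0.911 + 0.452 = 0.541, so t = min(1, 0.541) = 0.541.
Check: 0.911 ⊙ 0.541 = max(0, 0.452) = 0.452 ≤ 0.452.

0.541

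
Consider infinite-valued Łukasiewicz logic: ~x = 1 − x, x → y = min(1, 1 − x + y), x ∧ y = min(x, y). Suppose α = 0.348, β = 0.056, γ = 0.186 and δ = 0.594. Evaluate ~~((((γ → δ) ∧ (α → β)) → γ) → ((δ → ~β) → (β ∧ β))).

γ → δ = min(1, 1 − 0.186 + 0.594) = min(1, 1.408) = 1.000
α → β = min(1, 1 − 0.348 + 0.056) = min(1, 0.708) = 0.708
(γ → δ) ∧ (α → β) = min(1.000, 0.708) = 0.708
((γ → δ) ∧ (α → β)) → γ = min(1, 1 − 0.708 + 0.186) = min(1, 0.478) = 0.478
~β = 1 − 0.056 = 0.944
δ → ~β = min(1, 1 − 0.594 + 0.944) = min(1, 1.350) = 1.000
β ∧ β = min(0.056, 0.056) = 0.056
(δ → ~β) → (β ∧ β) = min(1, 1 − 1.000 + 0.056) = min(1, 0.056) = 0.056
(((γ → δ) ∧ (α → β)) → γ) → ((δ → ~β) → (β ∧ β)) = min(1, 1 − 0.478 + 0.056) = min(1, 0.578) = 0.578
~((((γ → δ) ∧ (α → β)) → γ) → ((δ → ~β) → (β ∧ β))) = 1 − 0.578 = 0.422
~~((((γ → δ) ∧ (α → β)) → γ) → ((δ → ~β) → (β ∧ β))) = 1 − 0.422 = 0.578

0.578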